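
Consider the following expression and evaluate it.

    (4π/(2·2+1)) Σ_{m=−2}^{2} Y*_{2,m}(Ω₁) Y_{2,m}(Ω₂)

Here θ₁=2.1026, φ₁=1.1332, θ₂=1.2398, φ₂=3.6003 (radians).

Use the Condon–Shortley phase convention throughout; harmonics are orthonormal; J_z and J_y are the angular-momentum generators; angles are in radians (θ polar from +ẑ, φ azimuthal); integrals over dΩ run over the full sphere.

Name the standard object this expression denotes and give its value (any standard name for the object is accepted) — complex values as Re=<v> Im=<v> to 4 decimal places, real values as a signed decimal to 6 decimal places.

This sum is the spherical-harmonic addition theorem: it equals the Legendre polynomial P_l(cos γ) of the angle γ between the two directions.
Term-by-term m-sum for l=2 (normalisation 4π/5 = 2.513274):
  m=-2: Y*=(-0.183890, 0.220281)  Y=(0.210007, -0.274321)  product (0.021809, 0.096705)
  m=-1: Y*=(-0.143083, -0.305832)  Y=(-0.212894, 0.105135)  product (0.062615, 0.050067)
  m=+0: Y*=(-0.072093, -0.000000)  Y=(-0.215461, 0.000000)  product (0.015533, 0.000000)
  m=+1: Y*=(0.143083, -0.305832)  Y=(0.212894, 0.105135)  product (0.062615, -0.050067)
  m=+2: Y*=(-0.183890, -0.220281)  Y=(0.210007, 0.274321)  product (0.021809, -0.096705)
Σ over m = (0.184382, 0.000000); ×(4π/5) → (0.463402, 0.000000). Real part: 0.463402

Legendre polynomial (addition theorem), +0.463402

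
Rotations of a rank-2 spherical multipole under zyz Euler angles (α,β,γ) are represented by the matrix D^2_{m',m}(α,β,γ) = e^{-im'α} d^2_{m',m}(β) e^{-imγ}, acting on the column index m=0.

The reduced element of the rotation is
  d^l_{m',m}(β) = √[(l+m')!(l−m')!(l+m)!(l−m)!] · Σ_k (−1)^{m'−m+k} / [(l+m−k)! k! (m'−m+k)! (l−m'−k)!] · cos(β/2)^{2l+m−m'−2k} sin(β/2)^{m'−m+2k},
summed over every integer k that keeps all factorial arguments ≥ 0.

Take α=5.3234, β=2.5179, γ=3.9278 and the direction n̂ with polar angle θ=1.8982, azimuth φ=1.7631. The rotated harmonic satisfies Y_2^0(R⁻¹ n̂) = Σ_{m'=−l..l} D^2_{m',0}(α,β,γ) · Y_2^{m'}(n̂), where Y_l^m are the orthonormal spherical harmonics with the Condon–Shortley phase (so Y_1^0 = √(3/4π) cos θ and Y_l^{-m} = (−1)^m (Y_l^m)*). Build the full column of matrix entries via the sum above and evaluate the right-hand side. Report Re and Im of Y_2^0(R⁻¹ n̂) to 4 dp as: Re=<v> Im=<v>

Need the full column D^2_{m',0} for m'=−2..2 at α=5.3234, β=2.5179, γ=3.9278.
cos(β/2)=0.306816, sin(β/2)=0.951769
d^2_{-2,0}: single k=2 term ⇒ +0.208879;  D = -0.071384-0.196303i
d^2_{-1,0}: k∈[1..2] ⇒ +0.067335 -0.647960 = -0.580625;  D = -0.333102+0.475572i
d^2_{0,0}: k∈[0..2] ⇒ +0.008862 -0.341099 +0.820589 = +0.488352;  D = +0.488352+0.000000i
d^2_{1,0}: k∈[0..1] ⇒ -0.067335 +0.647960 = +0.580625;  D = +0.333102+0.475572i
d^2_{2,0}: single k=0 term ⇒ +0.208879;  D = -0.071384+0.196303i
Y_2^{m'}(θ=1.8982,φ=1.7631) and Σ D·Y over m':
  (-0.0714-0.1963i)·(-0.3210+0.1299i)  (-0.3331+0.4756i)·(+0.0450+0.2309i)  (+0.4884+0.0000i)·(-0.2175+0.0000i)  (+0.3331+0.4756i)·(-0.0450+0.2309i)  (-0.0714+0.1963i)·(-0.3210-0.1299i)
Y_2^0(R⁻¹ n̂) = -0.258967+0.000000i

Re=-0.2590 Im=0.0000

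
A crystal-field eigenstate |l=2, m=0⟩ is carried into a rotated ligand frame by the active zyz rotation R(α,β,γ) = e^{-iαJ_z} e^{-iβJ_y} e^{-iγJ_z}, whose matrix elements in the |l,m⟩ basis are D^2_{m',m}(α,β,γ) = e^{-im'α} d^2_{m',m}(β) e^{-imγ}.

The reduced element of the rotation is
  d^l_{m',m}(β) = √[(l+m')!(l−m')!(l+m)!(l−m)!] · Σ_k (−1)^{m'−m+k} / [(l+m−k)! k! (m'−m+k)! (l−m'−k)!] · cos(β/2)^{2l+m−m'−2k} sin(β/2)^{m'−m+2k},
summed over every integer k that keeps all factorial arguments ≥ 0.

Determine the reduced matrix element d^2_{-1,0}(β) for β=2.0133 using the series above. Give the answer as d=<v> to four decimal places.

d^2_{-1,0}(β=2.0133) via the finite sum:
Half-angle: c=0.534695, s=0.845045. N=√(1·6·2·2)=4.898979
Admissible k: 1..2 (factorial args all ≥0)
  k=1: (−1)^0·4.8990/(2)·0.5347^3·0.8450^1 = +0.316427
  k=2: (−1)^1·4.8990/(2)·0.5347^1·0.8450^3 = -0.790354
d^2_{-1,0}(2.0133) = +0.316427 -0.790354 = -0.473927

d=-0.4739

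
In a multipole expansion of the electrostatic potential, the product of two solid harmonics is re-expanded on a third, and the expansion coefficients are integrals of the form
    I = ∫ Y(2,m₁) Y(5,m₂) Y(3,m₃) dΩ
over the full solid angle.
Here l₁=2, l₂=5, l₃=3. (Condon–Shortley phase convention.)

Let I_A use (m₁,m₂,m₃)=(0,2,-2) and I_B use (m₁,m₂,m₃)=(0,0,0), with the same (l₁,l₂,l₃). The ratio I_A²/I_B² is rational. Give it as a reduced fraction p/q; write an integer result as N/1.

63/100

Same 2,5,3: normalisation and zero-m 3j drop out of the ratio.
A: Δ: 4! 0! 6! / 11! → 1/2310; sum: t=2:+1/480 = 1/480; 3j²(2 5 3; 0 2 -2) = Δ·Π!·Σ² = 3/110  (sign -1)
B: Δ: 4! 0! 6! / 11! → 1/2310; sum: t=2:+1/144 = 1/144; 3j²(2 5 3; 0 0 0) = Δ·Π!·Σ² = 10/231  (sign -1)
I_A²/I_B² = (3/110)/(10/231) = 63/100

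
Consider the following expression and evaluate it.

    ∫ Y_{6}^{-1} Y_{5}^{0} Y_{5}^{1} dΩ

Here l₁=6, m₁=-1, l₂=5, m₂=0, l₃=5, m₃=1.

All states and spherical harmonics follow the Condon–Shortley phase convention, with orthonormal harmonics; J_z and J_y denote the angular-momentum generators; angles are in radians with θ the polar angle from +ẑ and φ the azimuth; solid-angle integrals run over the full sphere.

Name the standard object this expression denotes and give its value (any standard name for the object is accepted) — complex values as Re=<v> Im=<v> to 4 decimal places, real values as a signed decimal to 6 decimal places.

Gaunt coefficient, -0.072607

This is a Gaunt coefficient — the integral of a triple product of spherical harmonics over the sphere.
m-sum 0 ✓  L=16 even ✓  1≤5≤11 ✓
Π(2lᵢ+1) = 13×11×11 = 1573
triangle coeff Δ(6,5,5) = 1/28588560
Σ_t [1,5]: t=1:−1/345600 t=2:+1/13824 t=3:−1/5184 t=4:+1/13824 t=5:−1/345600 = -7/129600
(3j)²=80/7293 [(6 5 5; 0 0 0)], sign=+1
Σ_t [1,5]: t=1:−1/2073600 t=2:+1/34560 t=3:−1/6912 t=4:+1/10368 t=5:−1/138240 = -7/259200
(3j)²=28/7293 [(6 5 5; -1 0 1)], sign=-1
⇒ 4πI² = 2240/33813
I = (-1)√(2240/33813/(4π)) = -0.07260679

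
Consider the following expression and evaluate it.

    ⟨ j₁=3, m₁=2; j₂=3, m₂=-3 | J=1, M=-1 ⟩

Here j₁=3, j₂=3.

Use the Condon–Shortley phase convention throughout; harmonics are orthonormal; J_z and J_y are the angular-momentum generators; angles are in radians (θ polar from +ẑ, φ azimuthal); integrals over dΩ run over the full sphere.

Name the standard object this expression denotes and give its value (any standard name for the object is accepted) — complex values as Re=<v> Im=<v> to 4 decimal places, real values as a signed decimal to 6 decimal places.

This is a Clebsch–Gordan (vector-coupling) coefficient.
triangle: 5!·1!·1!/8! = 120/40320
(j±m)!: 5!·1!·0!·6!·0!·2! = 172800
prefactor² = (2J+1)·Δ·N² = 10800/7
  k=0: +1/(0!·5!·1!·0!·0!·1!) = 1/120
Σ = 1/120  ⇒  CG² = 10800/7·(1/120)² = 3/28
CG = +√(3/28) = +0.327327

Clebsch–Gordan coefficient, +√(3/28) ≈ +0.327327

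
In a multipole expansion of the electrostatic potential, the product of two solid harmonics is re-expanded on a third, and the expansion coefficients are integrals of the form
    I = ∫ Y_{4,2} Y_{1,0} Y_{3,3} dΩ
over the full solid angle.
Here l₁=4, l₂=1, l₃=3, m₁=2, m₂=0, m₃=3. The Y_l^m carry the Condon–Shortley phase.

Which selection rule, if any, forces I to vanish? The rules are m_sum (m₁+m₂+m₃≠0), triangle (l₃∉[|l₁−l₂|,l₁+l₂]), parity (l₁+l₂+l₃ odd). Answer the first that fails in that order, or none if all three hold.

m₁+m₂+m₃ = 2 + 0 + 3 = 5  ✗
triangle: |4−1|=3 ≤ l₃=3 ≤ 4+1=5
parity: l₁+l₂+l₃ = 8 is even

m_sum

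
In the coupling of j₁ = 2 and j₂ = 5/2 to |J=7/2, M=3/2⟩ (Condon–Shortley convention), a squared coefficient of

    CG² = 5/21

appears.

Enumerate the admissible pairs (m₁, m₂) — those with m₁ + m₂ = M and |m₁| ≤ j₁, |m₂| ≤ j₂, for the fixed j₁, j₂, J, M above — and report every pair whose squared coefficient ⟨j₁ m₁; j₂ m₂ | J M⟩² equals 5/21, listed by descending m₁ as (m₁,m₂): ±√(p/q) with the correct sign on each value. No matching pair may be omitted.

Admissible pairs with m₁+m₂ = M = 3/2: (-1,5/2), (0,3/2), (1,1/2), (2,-1/2)
  (m₁,m₂)=(2,-1/2): CG² = 8/21, CG = +√(8/21)
  (m₁,m₂)=(1,1/2): CG² = 2/21, CG = +√(2/21)
  (m₁,m₂)=(0,3/2): CG² = 2/7, CG = −√(2/7)
  (m₁,m₂)=(-1,5/2): CG² = 5/21, CG = −√(5/21)   ← matches the target
Pairs with CG² = 5/21: (-1,5/2): −√(5/21)

(-1,5/2): −√(5/21)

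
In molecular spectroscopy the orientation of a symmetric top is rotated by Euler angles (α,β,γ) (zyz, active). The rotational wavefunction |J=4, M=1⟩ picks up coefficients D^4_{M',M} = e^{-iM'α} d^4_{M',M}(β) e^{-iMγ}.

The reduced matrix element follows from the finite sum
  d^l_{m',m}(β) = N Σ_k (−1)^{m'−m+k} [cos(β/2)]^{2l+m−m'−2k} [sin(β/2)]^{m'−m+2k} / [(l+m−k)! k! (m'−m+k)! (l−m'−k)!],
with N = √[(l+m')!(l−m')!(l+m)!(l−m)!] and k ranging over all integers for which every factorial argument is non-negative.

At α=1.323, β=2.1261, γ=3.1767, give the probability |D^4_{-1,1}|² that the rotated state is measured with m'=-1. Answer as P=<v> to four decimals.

P=0.1312

First d^4_{-1,1}(β=2.1261), then the phase factors e^{-i(-1)α} and e^{-i(1)γ}:
Half-angle: c=0.486209, s=0.873842. N=√(6·120·120·6)=720.000000
k: max(0,(1)−(-1))=2 … min(4+(1),4−(-1))=5
  k=2: (−1)^0·720.0000/(72)·0.4862^6·0.8738^2 = +0.100880
  k=3: (−1)^1·720.0000/(24)·0.4862^4·0.8738^4 = -0.977566
  k=4: (−1)^2·720.0000/(48)·0.4862^2·0.8738^6 = +1.578834
  k=5: (−1)^3·720.0000/(720)·0.4862^0·0.8738^8 = -0.339989
d^4_{-1,1}(2.1261) = +0.100880 -0.977566 +1.578834 -0.339989 = +0.362158
|D^4_{-1,1}|² = |d^4_{-1,1}(β)|² = (+0.362158)² = 0.131158 (the z-rotation phases have unit modulus)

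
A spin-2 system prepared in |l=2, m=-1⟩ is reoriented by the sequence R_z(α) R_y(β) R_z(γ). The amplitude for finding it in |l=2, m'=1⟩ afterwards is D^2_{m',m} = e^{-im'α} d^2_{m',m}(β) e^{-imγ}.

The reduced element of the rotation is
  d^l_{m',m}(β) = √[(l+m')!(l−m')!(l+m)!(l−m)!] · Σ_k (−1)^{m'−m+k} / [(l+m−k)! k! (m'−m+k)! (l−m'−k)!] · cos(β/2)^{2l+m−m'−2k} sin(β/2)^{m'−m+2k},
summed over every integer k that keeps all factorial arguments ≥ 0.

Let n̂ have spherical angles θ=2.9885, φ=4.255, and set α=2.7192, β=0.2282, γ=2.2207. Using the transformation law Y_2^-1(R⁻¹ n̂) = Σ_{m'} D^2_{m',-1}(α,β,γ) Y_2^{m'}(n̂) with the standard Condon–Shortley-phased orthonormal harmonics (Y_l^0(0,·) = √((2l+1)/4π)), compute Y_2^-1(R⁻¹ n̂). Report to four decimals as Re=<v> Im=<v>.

Re=0.0127 Im=-0.2038

Need the full column D^2_{m',-1} for m'=−2..2 at α=2.7192, β=0.2282, γ=2.2207.
cos(β/2)=0.993498, sin(β/2)=0.113853
d^2_{-2,-1}: single k=1 term ⇒ +0.223292;  D = +0.043241+0.219065i
d^2_{-1,-1}: k∈[0..1] ⇒ +0.974243 -0.038383 = +0.935860;  D = +0.211086-0.911744i
d^2_{0,-1}: k∈[0..1] ⇒ -0.273476 +0.003591 = -0.269884;  D = +0.163310-0.214866i
d^2_{1,-1}: k∈[0..1] ⇒ +0.038383 -0.000168 = +0.038215;  D = +0.033564-0.018271i
d^2_{2,-1}: single k=0 term ⇒ -0.002932;  D = +0.002924-0.000223i
Y_2^{m'}(θ=2.9885,φ=4.255) and Σ D·Y over m':
  (+0.0432+0.2191i)·(-0.0055-0.0071i)  (+0.2111-0.9117i)·(+0.0514-0.1045i)  (+0.1633-0.2149i)·(+0.6088+0.0000i)  (+0.0336-0.0183i)·(-0.0514-0.1045i)  (+0.0029-0.0002i)·(-0.0055+0.0071i)
Y_2^-1(R⁻¹ n̂) = +0.012702-0.203789i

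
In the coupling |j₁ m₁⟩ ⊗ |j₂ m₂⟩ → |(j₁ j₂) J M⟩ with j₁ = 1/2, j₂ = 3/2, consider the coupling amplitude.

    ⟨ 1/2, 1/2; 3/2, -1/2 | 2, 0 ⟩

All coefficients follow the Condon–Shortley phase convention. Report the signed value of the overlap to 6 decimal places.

+0.707107  (= +√(1/2))

√[5·0!1!3!/5! · 1!0!1!2!2!2!] = √(2)
  +(−1)^0/∏(0,0,0,1,1,2)! = 1/2  (running 1/2)
⟨..|..⟩ = √(2)·(1/2) = +0.707107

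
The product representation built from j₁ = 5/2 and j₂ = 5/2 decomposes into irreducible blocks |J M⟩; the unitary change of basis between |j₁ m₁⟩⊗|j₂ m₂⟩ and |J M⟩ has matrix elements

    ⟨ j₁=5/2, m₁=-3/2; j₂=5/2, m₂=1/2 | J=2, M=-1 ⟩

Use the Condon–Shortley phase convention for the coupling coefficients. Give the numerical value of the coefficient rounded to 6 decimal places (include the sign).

√[5·3!2!2!/8! · 1!4!3!2!1!3!] = √(36/7)
  +(−1)^2/∏(2,1,2,1,0,1)! = 1/4  (running 1/4)
  +(−1)^3/∏(3,0,1,0,1,2)! = -1/12  (running 1/6)
⟨..|..⟩ = √(36/7)·(1/6) = +0.377964

+√(1/7) ≈ +0.377964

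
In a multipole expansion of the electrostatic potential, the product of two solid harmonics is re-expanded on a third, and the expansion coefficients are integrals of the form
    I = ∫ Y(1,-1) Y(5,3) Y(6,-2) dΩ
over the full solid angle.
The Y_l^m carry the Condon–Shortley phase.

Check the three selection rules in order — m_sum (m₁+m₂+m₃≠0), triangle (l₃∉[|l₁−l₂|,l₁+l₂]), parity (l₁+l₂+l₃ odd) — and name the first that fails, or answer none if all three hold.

m₁+m₂+m₃ = -1 + 3 − 2 = 0  ✓
triangle: |1−5|=4 ≤ l₃=6 ≤ 1+5=6  ✓
parity: l₁+l₂+l₃ = 12 is even  ✓

none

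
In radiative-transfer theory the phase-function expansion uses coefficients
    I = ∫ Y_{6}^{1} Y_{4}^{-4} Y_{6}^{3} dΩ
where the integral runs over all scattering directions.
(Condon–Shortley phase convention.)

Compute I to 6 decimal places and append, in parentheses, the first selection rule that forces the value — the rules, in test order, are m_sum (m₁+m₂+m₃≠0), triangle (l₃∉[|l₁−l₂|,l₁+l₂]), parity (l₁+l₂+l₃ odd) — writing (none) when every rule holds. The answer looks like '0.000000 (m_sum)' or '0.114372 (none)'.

Checks pass: Σm=0; 16 even; l₃=6∈[2,10].
(2·6+1)(2·4+1)(2·6+1) = 1521
Δ: 4! 8! 4! / 17! → 1/15315300
sum: t=0:+1/829440 t=1:−1/25920 t=2:+1/9216 t=3:−1/25920 t=4:+1/829440 = 7/207360
3j²(6 4 6; 0 0 0) = Δ·Π!·Σ² = 28/2431  (sign +1)
sum: t=0:+1/414720 = 1/414720
3j²(6 4 6; 1 -4 3) = Δ·Π!·Σ² = 49/2431  (sign -1)
combine: 4πI² = 1521·28/2431·49/2431 = 12348/34969
take √, sign -1: I = -0.16763001
No selection rule forces the value: the integral is nonzero (none).

-0.167630 (none)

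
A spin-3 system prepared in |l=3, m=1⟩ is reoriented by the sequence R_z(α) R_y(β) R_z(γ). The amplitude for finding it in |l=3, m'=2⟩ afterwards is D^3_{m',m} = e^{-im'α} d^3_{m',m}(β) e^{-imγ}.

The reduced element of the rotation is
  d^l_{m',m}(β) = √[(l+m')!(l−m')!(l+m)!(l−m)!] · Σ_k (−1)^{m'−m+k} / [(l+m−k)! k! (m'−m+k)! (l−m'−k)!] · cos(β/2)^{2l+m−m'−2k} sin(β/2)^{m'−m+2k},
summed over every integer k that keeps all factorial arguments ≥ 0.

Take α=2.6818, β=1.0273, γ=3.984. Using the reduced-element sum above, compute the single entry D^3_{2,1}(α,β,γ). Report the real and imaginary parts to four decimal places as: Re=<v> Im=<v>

Re=0.2822 Im=0.0218

D^3_{2,1}(2.6818,1.0273,3.9840) = e^{-i·2·2.6818}·d^3_{2,1}(1.0273)·e^{-i·1·3.9840}. Compute d first:
With c≡cos(β/2)=0.870957 and s≡sin(β/2)=0.491360, N=[120·1·24·2]^{1/2}=75.894664
Admissible k: 0..1 (factorial args all ≥0)
  k=0: (−1)^1·75.8947/(24)·0.8710^5·0.4914^1 = -0.778722
  k=1: (−1)^2·75.8947/(12)·0.8710^3·0.4914^3 = +0.495699
d^3_{2,1}(1.0273) = -0.778722 +0.495699 = -0.283023
Attach z-rotation phases: D = e^{-i(2)(2.6818)}·(-0.283023)·e^{-i(1)(3.9840)} = +0.282181+0.021821i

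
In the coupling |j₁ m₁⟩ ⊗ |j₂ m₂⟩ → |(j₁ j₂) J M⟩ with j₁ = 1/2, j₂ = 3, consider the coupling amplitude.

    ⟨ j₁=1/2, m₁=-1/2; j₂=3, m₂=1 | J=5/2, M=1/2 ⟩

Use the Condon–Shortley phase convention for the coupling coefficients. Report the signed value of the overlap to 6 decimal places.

triangle: 1!×0!×5!/7! = 120/5040
(j±m)!: 0!×1!×4!×2!×3!×2! = 576
prefactor² = (2J+1)×Δ×N² = 576/7
  k=1: −1/(1!×0!×0!×3!×0!×2!) = -1/12
Σ = -1/12  ⇒  CG² = 576/7×(-1/12)² = 4/7
CG = −√(4/7) = -0.755929

−√(4/7) = -0.755929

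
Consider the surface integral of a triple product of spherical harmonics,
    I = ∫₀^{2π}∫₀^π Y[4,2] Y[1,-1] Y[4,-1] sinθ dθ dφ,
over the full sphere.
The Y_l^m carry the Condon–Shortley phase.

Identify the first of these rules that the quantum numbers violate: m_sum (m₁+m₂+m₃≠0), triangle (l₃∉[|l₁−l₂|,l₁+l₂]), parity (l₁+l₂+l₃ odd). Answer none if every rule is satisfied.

parity

Σmᵢ = 0  ✓
l₃∈[|l₁−l₂|,l₁+l₂]=[3,5], have l₃=4  ✓
Σlᵢ = 9 ⇒ odd  ✗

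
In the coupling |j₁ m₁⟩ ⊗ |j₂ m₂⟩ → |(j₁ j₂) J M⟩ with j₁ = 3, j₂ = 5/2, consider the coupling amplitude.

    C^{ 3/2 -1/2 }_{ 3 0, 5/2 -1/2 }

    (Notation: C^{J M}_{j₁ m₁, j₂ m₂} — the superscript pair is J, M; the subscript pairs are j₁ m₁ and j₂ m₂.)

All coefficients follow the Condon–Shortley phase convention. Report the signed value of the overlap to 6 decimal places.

j₁+j₂−J=4  J+j₁−j₂=2  J−j₁+j₂=1  j₁+j₂+J+1=8
(j₁±m₁, j₂±m₂, J±M) = (3,3,2,3,1,2)
P² = 144/35
sum k=1..2:
  [1] −1/12 = -1/12
  [2] +1/4 = 1/4
S = 1/6
C² = P²·S² = 4/35 ; C = +0.338062

+0.338062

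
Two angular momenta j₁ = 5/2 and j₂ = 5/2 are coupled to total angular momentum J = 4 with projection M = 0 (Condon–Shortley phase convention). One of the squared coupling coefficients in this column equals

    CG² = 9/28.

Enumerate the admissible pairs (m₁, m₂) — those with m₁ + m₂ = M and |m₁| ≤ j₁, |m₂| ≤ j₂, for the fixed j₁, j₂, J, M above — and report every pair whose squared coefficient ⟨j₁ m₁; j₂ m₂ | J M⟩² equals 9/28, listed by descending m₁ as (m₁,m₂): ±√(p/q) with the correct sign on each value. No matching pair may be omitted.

Admissible pairs with m₁+m₂ = M = 0: (-5/2,5/2), (-3/2,3/2), (-1/2,1/2), (1/2,-1/2), (3/2,-3/2), (5/2,-5/2)
  (m₁,m₂)=(5/2,-5/2): CG² = 1/28, CG = +√(1/28)
  (m₁,m₂)=(3/2,-3/2): CG² = 9/28, CG = +√(9/28)   ← matches the target
  (m₁,m₂)=(1/2,-1/2): CG² = 1/7, CG = +√(1/7)
  (m₁,m₂)=(-1/2,1/2): CG² = 1/7, CG = −√(1/7)
  (m₁,m₂)=(-3/2,3/2): CG² = 9/28, CG = −√(9/28)   ← matches the target
  (m₁,m₂)=(-5/2,5/2): CG² = 1/28, CG = −√(1/28)
Pairs with CG² = 9/28: (3/2,-3/2): +√(9/28); (-3/2,3/2): −√(9/28)

(3/2,-3/2): +√(9/28); (-3/2,3/2): −√(9/28)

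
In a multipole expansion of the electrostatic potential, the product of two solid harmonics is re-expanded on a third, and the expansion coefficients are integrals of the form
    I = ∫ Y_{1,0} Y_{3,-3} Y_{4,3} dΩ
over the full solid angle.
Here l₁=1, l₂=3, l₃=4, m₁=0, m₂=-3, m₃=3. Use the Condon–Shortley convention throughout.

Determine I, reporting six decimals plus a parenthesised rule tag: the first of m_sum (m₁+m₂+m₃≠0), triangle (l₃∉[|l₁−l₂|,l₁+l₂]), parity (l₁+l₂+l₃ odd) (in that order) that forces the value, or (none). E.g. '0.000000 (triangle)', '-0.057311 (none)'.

Checks pass: Σm=0; 8 even; l₃=4∈[2,4].
(2·1+1)(2·3+1)(2·4+1) = 189
Δ: 0! 2! 6! / 9! → 1/252
sum: t=0:+1/36 = 1/36
3j²(1 3 4; 0 0 0) = Δ·Π!·Σ² = 4/63  (sign +1)
sum: t=0:+1/720 = 1/720
3j²(1 3 4; 0 -3 3) = Δ·Π!·Σ² = 1/36  (sign -1)
combine: 4πI² = 189·4/63·1/36 = 1/3
take √, sign -1: I = -0.16286750
No selection rule forces the value: the integral is nonzero (none).

-0.162868 (none)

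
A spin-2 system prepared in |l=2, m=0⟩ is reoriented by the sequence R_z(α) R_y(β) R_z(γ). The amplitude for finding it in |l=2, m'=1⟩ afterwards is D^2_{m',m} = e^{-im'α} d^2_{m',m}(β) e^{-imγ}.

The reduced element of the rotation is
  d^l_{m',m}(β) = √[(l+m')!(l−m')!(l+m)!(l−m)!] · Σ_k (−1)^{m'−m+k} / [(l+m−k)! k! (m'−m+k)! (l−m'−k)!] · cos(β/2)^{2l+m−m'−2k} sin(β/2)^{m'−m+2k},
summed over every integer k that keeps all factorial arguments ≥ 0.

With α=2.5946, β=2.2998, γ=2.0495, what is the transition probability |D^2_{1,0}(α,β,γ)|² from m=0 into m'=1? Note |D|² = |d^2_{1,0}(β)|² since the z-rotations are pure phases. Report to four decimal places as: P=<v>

P=0.3702

First d^2_{1,0}(β=2.2998), then the phase factors e^{-i(1)α} and e^{-i(0)γ}:
c=cos(2.299800/2)=0.408579, s=sin(2.299800/2)=0.912723; N=√[6·1·2·2]=4.898979
Admissible k: 0..1 (factorial args all ≥0)
  k=0: (−1)^1·4.8990/(2)·0.4086^3·0.9127^1 = -0.152490
  k=1: (−1)^2·4.8990/(2)·0.4086^1·0.9127^3 = +0.760972
d^2_{1,0}(2.2998) = -0.152490 +0.760972 = +0.608481
|D^2_{1,0}|² = |d^2_{1,0}(β)|² = (+0.608481)² = 0.370250 (the z-rotation phases have unit modulus)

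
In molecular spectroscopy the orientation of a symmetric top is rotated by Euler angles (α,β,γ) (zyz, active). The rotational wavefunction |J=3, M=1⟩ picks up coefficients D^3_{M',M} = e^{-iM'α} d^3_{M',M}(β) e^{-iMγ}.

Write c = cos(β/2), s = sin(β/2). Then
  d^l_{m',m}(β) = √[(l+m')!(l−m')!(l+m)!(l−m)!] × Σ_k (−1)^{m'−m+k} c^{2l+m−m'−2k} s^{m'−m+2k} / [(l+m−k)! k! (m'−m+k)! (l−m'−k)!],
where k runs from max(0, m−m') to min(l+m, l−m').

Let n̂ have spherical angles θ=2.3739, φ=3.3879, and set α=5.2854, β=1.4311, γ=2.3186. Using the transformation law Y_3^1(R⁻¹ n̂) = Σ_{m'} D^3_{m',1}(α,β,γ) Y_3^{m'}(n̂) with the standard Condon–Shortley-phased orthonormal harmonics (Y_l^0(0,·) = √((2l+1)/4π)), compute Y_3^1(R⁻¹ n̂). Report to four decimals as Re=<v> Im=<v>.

Need the full column D^3_{m',1} for m'=−3..3 at α=5.2854, β=1.4311, γ=2.3186.
cos(β/2)=0.754733, sin(β/2)=0.656033
d^3_{-3,1}: single k=4 term ⇒ +0.408633;  D = +0.230586+0.337359i
d^3_{-2,1}: k∈[3..4] ⇒ +0.767689 -0.290015 = +0.477674;  D = -0.185231+0.440298i
d^3_{-1,1}: k∈[2..4] ⇒ +0.837866 -0.844069 +0.079717 = +0.073514;  D = -0.072394+0.012784i
d^3_{0,1}: k∈[1..3] ⇒ +0.556521 -1.261442 +0.317695 = -0.387226;  D = +0.263325+0.283908i
d^3_{1,1}: k∈[0..2] ⇒ +0.184824 -1.117154 +0.633052 = -0.299279;  D = -0.074037+0.289976i
d^3_{2,1}: k∈[0..1] ⇒ -0.508032 +0.767689 = +0.259658;  D = +0.246228-0.082426i
d^3_{3,1}: single k=0 term ⇒ +0.540840;  D = +0.422320+0.337866i
Y_3^{m'}(θ=2.3739,φ=3.3879) and Σ D·Y over m':
  (+0.2306+0.3374i)·(-0.1033+0.0941i)  (-0.1852+0.4403i)·(-0.3125+0.1677i)  (-0.0724+0.0128i)·(-0.3458+0.0869i)  (+0.2633+0.2839i)·(+0.1105+0.0000i)  (-0.0740+0.2900i)·(+0.3458+0.0869i)  (+0.2462-0.0824i)·(-0.3125-0.1677i)  (+0.4223+0.3379i)·(+0.1033+0.0941i)
Y_3^1(R⁻¹ n̂) = -0.148272-0.008210i

Re=-0.1483 Im=-0.0082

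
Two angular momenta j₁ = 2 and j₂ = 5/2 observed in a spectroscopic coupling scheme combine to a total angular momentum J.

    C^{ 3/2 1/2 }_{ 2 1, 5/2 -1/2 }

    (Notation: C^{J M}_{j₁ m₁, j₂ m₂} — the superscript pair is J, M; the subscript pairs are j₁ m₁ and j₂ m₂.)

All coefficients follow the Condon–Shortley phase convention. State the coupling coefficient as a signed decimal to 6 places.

√[4·3!1!2!/7! · 3!1!2!3!2!1!] = √(48/35)
  +(−1)^0/∏(0,3,1,2,0,0)! = 1/12  (running 1/12)
  +(−1)^1/∏(1,2,0,1,1,1)! = -1/2  (running -5/12)
⟨..|..⟩ = √(48/35)·(-5/12) = -0.487950

−√(5/21) = -0.487950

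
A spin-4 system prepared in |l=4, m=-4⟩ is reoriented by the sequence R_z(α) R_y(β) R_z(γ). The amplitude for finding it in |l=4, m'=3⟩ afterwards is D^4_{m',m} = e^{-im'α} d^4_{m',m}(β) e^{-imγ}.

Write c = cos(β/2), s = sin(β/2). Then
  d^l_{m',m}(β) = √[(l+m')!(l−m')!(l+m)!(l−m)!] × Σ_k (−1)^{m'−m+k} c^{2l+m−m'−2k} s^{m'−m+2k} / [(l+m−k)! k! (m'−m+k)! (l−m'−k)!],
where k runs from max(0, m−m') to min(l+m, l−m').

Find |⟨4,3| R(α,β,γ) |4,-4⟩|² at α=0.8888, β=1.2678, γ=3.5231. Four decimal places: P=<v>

P=0.0034

Split into d^4_{3,-4}(β=1.2678) × two z-phases.
Half-angle: c=0.805724, s=0.592292. N=√(5040·1·1·40320)=14255.272709
k: max(0,(-4)−(3))=0 … min(4+(-4),4−(3))=0
  k=0: (−1)^7·14255.2727/(5040)·0.8057^1·0.5923^7 = -0.058275
d^4_{3,-4}(1.2678) = -0.058275
|D^4_{3,-4}|² = |d^4_{3,-4}(β)|² = (-0.058275)² = 0.003396 (the z-rotation phases have unit modulus)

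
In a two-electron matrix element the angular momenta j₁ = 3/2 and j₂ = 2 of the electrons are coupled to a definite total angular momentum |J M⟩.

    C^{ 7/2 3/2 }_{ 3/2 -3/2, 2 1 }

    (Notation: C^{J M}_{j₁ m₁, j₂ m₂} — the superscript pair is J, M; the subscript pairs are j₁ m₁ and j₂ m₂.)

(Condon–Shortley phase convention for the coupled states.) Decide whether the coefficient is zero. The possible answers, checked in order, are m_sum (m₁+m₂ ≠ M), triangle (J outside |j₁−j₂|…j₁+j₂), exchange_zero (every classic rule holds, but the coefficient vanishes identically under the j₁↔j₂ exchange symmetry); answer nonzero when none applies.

m_sum

m-sum: m₁+m₂ = -3/2+1 = -1/2, M = 3/2  ✗ ⇒ coefficient is 0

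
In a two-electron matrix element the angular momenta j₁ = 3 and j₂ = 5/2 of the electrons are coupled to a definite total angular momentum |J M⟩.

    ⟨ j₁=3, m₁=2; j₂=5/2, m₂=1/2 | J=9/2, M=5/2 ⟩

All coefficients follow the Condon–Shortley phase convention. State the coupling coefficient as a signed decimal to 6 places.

+√(49/198) ≈ +0.497468

√[10·1!5!4!/11! · 5!1!3!2!7!2!] = √(115200/11)
  +(−1)^0/∏(0,1,1,3,4,1)! = 1/144  (running 1/144)
  +(−1)^1/∏(1,0,0,2,5,2)! = -1/480  (running 7/1440)
⟨..|..⟩ = √(115200/11)·(7/1440) = +0.497468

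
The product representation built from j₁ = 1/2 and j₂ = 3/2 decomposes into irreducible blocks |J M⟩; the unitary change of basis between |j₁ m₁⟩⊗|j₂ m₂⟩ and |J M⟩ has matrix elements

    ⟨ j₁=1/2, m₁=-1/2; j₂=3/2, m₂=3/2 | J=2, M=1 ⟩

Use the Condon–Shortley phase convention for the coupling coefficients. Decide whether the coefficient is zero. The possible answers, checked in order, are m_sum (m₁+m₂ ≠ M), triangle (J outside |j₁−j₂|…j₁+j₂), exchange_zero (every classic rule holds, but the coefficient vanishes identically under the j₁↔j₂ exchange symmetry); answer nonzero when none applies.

nonzero

m-sum: m₁+m₂ = -1/2+3/2 = 1, M = 1  ✓
triangle: |j₁−j₂| = 1 ≤ J = 2 ≤ j₁+j₂ = 2  ✓
exchange: j₁≠j₂ or m₁≠m₂ — the exchange symmetry imposes no constraint here
value check: CG = +√(1/4) = +0.500000 ≠ 0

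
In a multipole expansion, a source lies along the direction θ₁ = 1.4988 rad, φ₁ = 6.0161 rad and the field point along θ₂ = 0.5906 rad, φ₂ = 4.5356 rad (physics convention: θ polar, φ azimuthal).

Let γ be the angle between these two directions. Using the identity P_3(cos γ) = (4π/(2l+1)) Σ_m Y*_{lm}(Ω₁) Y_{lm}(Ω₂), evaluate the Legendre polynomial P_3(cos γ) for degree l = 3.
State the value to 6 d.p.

-0.161437

Summing Y*_{l m}(θ₁,φ₁)·Y_{l m}(θ₂,φ₂) over m ∈ [−3, 3]; prefactor 4π/(2·3+1) = 1.795196:
  m=-3: Y*=(0.288056, -0.297340)  Y=(0.036444, -0.062148)  product (-0.007981, -0.028738)
  m=-2: Y*=(0.062947, -0.037235)  Y=(-0.246944, -0.091144)  product (-0.018938, 0.003458)
  m=-1: Y*=(-0.302870, 0.082872)  Y=(-0.077529, 0.433962)  product (-0.012482, -0.137859)
  m=+0: Y*=(-0.079838, -0.000000)  Y=(0.139340, 0.000000)  product (-0.011125, -0.000000)
  m=+1: Y*=(0.302870, 0.082872)  Y=(0.077529, 0.433962)  product (-0.012482, 0.137859)
  m=+2: Y*=(0.062947, 0.037235)  Y=(-0.246944, 0.091144)  product (-0.018938, -0.003458)
  m=+3: Y*=(-0.288056, -0.297340)  Y=(-0.036444, -0.062148)  product (-0.007981, 0.028738)
Total Σ_m = (-0.089927, 0.000000). Multiply by 1.795196: (-0.161437, 0.000000). P_3(cos γ) = -0.161437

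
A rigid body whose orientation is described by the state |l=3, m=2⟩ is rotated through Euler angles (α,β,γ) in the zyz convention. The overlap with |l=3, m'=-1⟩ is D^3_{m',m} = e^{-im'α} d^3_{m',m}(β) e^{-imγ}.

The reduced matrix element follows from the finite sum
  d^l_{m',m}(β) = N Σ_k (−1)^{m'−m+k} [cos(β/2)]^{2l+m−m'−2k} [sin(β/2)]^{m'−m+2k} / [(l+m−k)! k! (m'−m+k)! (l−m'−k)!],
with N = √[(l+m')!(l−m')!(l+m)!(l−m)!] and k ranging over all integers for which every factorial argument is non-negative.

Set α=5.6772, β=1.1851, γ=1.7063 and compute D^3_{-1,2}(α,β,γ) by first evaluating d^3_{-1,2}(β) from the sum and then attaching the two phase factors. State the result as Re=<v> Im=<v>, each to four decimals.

D^3_{-1,2}(5.6772,1.1851,1.7063) = e^{-i·-1·5.6772}·d^3_{-1,2}(1.1851)·e^{-i·2·1.7063}. Compute d first:
c=cos(1.185100/2)=0.829519, s=sin(1.185100/2)=0.558478; N=√[2·24·120·1]=75.894664
Admissible k: 3..4 (factorial args all ≥0)
  k=3: (−1)^0·75.8947/(12)·0.8295^3·0.5585^3 = +0.628822
  k=4: (−1)^1·75.8947/(24)·0.8295^1·0.5585^5 = -0.142514
d^3_{-1,2}(1.1851) = +0.628822 -0.142514 = +0.486308
Phases: e^{-i·(-1)·5.6772}=+0.821941-0.569572i, e^{-i·(2)·1.7063}=-0.963502+0.267702i ⇒ D=-0.310978+0.373883i

Re=-0.3110 Im=0.3739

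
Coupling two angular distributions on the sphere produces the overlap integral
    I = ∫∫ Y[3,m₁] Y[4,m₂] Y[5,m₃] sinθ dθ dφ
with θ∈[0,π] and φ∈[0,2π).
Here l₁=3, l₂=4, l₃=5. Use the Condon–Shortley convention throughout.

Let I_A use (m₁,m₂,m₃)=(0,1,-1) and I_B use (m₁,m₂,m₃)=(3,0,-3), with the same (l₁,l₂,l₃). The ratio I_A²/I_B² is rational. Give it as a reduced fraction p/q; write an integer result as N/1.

361/1050

Shared (l₁,l₂,l₃)=(3,4,5): N and (l;000)² cancel in I_A²/I_B².
A: Δ = 2!·4!·6!/13! = 1/180180; Racah Σ t=0..2: t=0:+1/1440 t=1:−1/192 t=2:+1/432 = -19/8640; ⇒ 3j(3 4 5; 0 1 -1)² = 361/30030, sgn -1
B: Δ = 2!·4!·6!/13! = 1/180180; Racah Σ t=0..0: t=0:+1/2304 = 1/2304; ⇒ 3j(3 4 5; 3 0 -3)² = 5/143, sgn +1
I_A²/I_B² = (361/30030)/(5/143) = 361/1050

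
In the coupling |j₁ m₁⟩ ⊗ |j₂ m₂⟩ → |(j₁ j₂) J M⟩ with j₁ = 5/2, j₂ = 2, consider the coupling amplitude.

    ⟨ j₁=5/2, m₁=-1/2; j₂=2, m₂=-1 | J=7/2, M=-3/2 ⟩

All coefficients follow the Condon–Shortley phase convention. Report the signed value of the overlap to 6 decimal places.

+√(2/21) ≈ +0.308607

√[8·1!4!3!/9! · 2!3!1!3!2!5!] = √(384/7)
  +(−1)^0/∏(0,1,3,1,1,2)! = 1/12  (running 1/12)
  +(−1)^1/∏(1,0,2,0,2,3)! = -1/24  (running 1/24)
⟨..|..⟩ = √(384/7)·(1/24) = +0.308607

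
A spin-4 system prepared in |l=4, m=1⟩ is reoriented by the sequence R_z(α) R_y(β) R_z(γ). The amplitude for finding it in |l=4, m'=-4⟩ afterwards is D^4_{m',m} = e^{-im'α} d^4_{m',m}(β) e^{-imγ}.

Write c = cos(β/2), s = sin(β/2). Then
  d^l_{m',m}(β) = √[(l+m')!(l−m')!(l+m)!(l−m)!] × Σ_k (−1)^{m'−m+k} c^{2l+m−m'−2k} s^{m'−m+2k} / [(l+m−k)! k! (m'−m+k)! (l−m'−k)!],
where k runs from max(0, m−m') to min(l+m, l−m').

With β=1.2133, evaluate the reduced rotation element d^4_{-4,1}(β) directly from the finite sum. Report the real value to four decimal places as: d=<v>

d=0.2499

d^4_{-4,1}(β=1.2133) via the finite sum:
c=cos(1.213300/2)=0.821563, s=sin(1.213300/2)=0.570118; N=√[1·40320·120·6]=5387.986637
k: max(0,(1)−(-4))=5 … min(4+(1),4−(-4))=5
  k=5: (−1)^0·5387.9866/(720)·0.8216^3·0.5701^5 = +0.249943
d^4_{-4,1}(1.2133) = +0.249943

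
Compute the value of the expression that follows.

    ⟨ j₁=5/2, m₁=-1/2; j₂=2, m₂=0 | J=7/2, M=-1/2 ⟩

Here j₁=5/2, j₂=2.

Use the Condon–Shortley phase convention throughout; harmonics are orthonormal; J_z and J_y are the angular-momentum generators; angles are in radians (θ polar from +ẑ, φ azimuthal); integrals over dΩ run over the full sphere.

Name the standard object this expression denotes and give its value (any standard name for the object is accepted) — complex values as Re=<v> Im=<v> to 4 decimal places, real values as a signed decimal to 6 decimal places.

This is a Clebsch–Gordan (vector-coupling) coefficient.
√[8·1!4!3!/9! · 2!3!2!2!3!4!] = √(768/35)
  +(−1)^0/∏(0,1,3,2,1,1)! = 1/12  (running 1/12)
  +(−1)^1/∏(1,0,2,1,2,2)! = -1/8  (running -1/24)
⟨..|..⟩ = √(768/35)·(-1/24) = -0.195180

Clebsch–Gordan coefficient, −√(4/105) ≈ -0.195180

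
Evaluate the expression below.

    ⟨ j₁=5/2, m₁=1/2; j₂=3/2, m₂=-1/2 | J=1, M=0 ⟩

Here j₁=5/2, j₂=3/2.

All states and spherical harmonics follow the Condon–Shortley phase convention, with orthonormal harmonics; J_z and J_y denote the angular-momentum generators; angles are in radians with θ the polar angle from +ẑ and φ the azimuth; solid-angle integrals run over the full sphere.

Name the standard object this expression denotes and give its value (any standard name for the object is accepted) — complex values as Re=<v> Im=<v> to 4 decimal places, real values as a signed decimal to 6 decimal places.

Clebsch–Gordan coefficient, −√(3/10) ≈ -0.547723

This is a Clebsch–Gordan (vector-coupling) coefficient.
j₁+j₂−J=3  J+j₁−j₂=2  J−j₁+j₂=0  j₁+j₂+J+1=6
(j₁±m₁, j₂±m₂, J±M) = (3,2,1,2,1,1)
P² = 6/5
sum k=1..1:
  [1] −1/2 = -1/2
S = -1/2
C² = P²·S² = 3/10 ; C = -0.547723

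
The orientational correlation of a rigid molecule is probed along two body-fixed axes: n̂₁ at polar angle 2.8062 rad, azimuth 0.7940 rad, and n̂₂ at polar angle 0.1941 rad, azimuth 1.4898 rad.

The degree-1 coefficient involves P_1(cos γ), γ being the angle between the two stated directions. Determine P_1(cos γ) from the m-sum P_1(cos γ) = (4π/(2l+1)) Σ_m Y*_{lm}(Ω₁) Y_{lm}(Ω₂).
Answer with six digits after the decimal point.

Addition theorem: P_1(cos γ) = (4π/3) Σ_m Y*_{lm}(Ω₁) Y_{lm}(Ω₂), m = −1…1:
  m=-1: (0.079715, 0.081098) × (0.005392, -0.066422) = (0.005816, -0.004858)  (running Σ = (0.005816, -0.004858))
  m=0: (-0.461378, -0.000000) × (0.479427, 0.000000) = (-0.221197, -0.000000)  (running Σ = (-0.215381, -0.004858))
  m=1: (-0.079715, 0.081098) × (-0.005392, -0.066422) = (0.005816, 0.004858)  (running Σ = (-0.209564, 0.000000))
Total Σ_m = (-0.209564, 0.000000). Multiply by 4.188790: (-0.877821, 0.000000). P_1(cos γ) = -0.877821

-0.877821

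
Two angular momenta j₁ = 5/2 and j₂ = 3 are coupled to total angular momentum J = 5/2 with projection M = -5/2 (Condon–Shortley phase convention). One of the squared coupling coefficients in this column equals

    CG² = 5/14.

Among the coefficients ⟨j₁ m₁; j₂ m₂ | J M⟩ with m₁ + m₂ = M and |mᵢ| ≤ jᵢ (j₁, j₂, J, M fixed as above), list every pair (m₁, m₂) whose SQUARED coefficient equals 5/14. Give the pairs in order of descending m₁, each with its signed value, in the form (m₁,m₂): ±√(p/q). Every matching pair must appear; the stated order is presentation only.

(-1/2,-2): −√(5/14)

Admissible pairs with m₁+m₂ = M = -5/2: (-5/2,0), (-3/2,-1), (-1/2,-2), (1/2,-3)
  (m₁,m₂)=(1/2,-3): CG² = 5/21, CG = +√(5/21)
  (m₁,m₂)=(-1/2,-2): CG² = 5/14, CG = −√(5/14)   ← matches the target
  (m₁,m₂)=(-3/2,-1): CG² = 2/7, CG = +√(2/7)
  (m₁,m₂)=(-5/2,0): CG² = 5/42, CG = −√(5/42)
Pairs with CG² = 5/14: (-1/2,-2): −√(5/14)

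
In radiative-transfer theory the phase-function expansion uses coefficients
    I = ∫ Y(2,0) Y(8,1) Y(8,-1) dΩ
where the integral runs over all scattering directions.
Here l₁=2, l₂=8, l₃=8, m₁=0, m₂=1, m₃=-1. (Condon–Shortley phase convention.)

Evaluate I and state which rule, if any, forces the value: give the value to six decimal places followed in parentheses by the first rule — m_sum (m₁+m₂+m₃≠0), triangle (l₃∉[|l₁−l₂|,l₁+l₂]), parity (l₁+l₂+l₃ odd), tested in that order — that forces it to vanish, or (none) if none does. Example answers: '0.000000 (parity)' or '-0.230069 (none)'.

Rules hold: Σm=0, L=18 even, 6≤8≤10.
N = 5·17·17 = 1445
Δ = 2!·2!·14!/19! = 1/348840
Racah Σ t=0..2: t=0:+1/116121600 t=1:−1/25401600 t=2:+1/116121600 = -1/45158400
⇒ 3j(2 8 8; 0 0 0)² = 24/1615, sgn -1
Racah Σ t=0..2: t=0:+1/174182400 t=1:−1/29030400 t=2:+1/101606400 = -23/1219276800
⇒ 3j(2 8 8; 0 1 -1)² = 529/38760, sgn +1
4πI² = N·(3j₀)²·(3jₘ)² = 529/1805
I = -1·√(0.293075/4π) = -0.15271592
No selection rule forces the value: the integral is nonzero (none).

-0.152716 (none)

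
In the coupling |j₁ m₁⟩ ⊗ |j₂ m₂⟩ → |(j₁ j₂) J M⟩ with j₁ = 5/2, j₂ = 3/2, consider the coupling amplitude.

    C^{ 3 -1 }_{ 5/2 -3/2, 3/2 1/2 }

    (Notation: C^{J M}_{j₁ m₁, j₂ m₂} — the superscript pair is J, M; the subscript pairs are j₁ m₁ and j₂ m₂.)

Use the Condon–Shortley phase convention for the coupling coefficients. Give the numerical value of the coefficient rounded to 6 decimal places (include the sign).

−√(49/120) ≈ -0.639010

j₁+j₂−J=1  J+j₁−j₂=4  J−j₁+j₂=2  j₁+j₂+J+1=8
(j₁±m₁, j₂±m₂, J±M) = (1,4,2,1,2,4)
P² = 96/5
sum k=0..1:
  [0] +1/48 = 1/48
  [1] −1/6 = -1/6
S = -7/48
C² = P²·S² = 49/120 ; C = -0.639010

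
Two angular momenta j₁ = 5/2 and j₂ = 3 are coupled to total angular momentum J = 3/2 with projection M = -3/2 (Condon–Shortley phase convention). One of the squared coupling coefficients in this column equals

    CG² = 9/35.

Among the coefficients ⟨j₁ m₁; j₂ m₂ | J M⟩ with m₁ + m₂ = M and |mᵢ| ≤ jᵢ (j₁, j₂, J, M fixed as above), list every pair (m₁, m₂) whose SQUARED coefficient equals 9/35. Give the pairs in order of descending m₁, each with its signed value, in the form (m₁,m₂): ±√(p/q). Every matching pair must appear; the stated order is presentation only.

(-1/2,-1): +√(9/35)

Admissible pairs with m₁+m₂ = M = -3/2: (-5/2,1), (-3/2,0), (-1/2,-1), (1/2,-2), (3/2,-3)
  (m₁,m₂)=(3/2,-3): CG² = 3/14, CG = +√(3/14)
  (m₁,m₂)=(1/2,-2): CG² = 2/7, CG = −√(2/7)
  (m₁,m₂)=(-1/2,-1): CG² = 9/35, CG = +√(9/35)   ← matches the target
  (m₁,m₂)=(-3/2,0): CG² = 6/35, CG = −√(6/35)
  (m₁,m₂)=(-5/2,1): CG² = 1/14, CG = +√(1/14)
Pairs with CG² = 9/35: (-1/2,-1): +√(9/35)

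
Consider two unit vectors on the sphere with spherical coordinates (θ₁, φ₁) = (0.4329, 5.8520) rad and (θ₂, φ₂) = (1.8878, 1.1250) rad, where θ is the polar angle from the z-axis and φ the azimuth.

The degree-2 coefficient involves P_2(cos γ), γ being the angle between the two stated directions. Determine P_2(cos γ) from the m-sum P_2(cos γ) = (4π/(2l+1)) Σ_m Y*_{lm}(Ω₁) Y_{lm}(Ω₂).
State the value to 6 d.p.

Addition theorem: P_2(cos γ) = (4π/5) Σ_m Y*_{lm}(Ω₁) Y_{lm}(Ω₂), m = −2…2:
  m=-2: Y*=+0.044229-0.051622i  Y=-0.219069-0.271345i  product -0.023697-0.000693i
  m=-1: Y*=+0.267265-0.122957i  Y=-0.098662+0.206457i  product -0.000984+0.067310i
  m=+0: Y*=+0.464271-0.000000i  Y=-0.223452+0.000000i  product -0.103742+0.000000i
  m=+1: Y*=-0.267265-0.122957i  Y=+0.098662+0.206457i  product -0.000984-0.067310i
  m=+2: Y*=+0.044229+0.051622i  Y=-0.219069+0.271345i  product -0.023697+0.000693i
Total Σ_m = -0.153103+0.000000i. Multiply by 2.513274: -0.384789+0.000000i. P_2(cos γ) = -0.384789

-0.384789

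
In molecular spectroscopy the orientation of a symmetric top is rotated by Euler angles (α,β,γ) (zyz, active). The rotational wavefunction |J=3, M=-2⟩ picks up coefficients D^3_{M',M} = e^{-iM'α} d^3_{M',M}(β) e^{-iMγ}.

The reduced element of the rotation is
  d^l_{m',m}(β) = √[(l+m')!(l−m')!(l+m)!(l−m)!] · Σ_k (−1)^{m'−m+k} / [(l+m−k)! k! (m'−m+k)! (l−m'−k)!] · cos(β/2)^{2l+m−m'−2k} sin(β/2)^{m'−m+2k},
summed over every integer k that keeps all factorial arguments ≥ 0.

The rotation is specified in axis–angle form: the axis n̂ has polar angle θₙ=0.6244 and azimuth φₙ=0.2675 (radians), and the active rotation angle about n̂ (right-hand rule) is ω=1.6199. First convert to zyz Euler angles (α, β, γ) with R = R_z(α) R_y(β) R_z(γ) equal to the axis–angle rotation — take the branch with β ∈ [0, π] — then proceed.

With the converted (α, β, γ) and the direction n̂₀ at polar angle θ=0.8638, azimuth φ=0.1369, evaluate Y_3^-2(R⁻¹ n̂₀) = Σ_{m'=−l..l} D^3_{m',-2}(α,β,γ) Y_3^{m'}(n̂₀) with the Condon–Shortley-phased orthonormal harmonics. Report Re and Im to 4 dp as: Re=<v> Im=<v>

Re=0.2266 Im=0.0837

Axis–angle → zyz. n̂ = (sinθₙcosφₙ, sinθₙsinφₙ, cosθₙ) = (+0.563819, +0.154525, +0.811314), ω = 1.6199.
R = I cosω + sinω [n̂]ₓ + (1−cosω) n̂n̂ᵀ gives
  R = [+0.284411, -0.718936, +0.634225; +0.901737, -0.024034, -0.431617; +0.325548, +0.694661, +0.641455]
β = atan2(√(R₁₃²+R₂₃²), R₃₃) = 0.874403; α = atan2(R₂₃, R₁₃) mod 2π = 5.685638; γ = atan2(R₃₂, −R₃₁) mod 2π = 2.009045
Need the full column D^3_{m',-2} for m'=−3..3 at α=5.6856, β=0.8744, γ=2.0090.
cos(β/2)=0.905940, sin(β/2)=0.423406
d^3_{-3,-2}: single k=1 term ⇒ +0.632892;  D = -0.385357+0.502048i
d^3_{-2,-2}: k∈[0..1] ⇒ +0.552837 -0.603784 = -0.050947;  D = +0.048383-0.015958i
d^3_{-1,-2}: k∈[0..1] ⇒ -0.817061 +0.356943 = -0.460118;  D = +0.442332+0.126692i
d^3_{0,-2}: k∈[0..1] ⇒ +0.661412 -0.144473 = +0.516939;  D = -0.330762-0.397269i
d^3_{1,-2}: k∈[0..1] ⇒ -0.356943 +0.038984 = -0.317959;  D = +0.030715+0.316472i
d^3_{2,-2}: k∈[0..1] ⇒ +0.131885 -0.005762 = +0.126124;  D = +0.060555-0.110636i
d^3_{3,-2}: single k=0 term ⇒ -0.030197;  D = -0.026889+0.013742i
Y_3^{m'}(θ=0.8638,φ=0.1369) and Σ D·Y over m':
  (-0.3854+0.5020i)·(+0.1681-0.0732i)  (+0.0484-0.0160i)·(+0.3695-0.1038i)  (+0.4423+0.1267i)·(+0.2701-0.0372i)  (-0.3308-0.3973i)·(-0.2158+0.0000i)  (+0.0307+0.3165i)·(-0.2701-0.0372i)  (+0.0606-0.1106i)·(+0.3695+0.1038i)  (-0.0269+0.0137i)·(-0.1681-0.0732i)
Y_3^-2(R⁻¹ n̂) = +0.226621+0.083656i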